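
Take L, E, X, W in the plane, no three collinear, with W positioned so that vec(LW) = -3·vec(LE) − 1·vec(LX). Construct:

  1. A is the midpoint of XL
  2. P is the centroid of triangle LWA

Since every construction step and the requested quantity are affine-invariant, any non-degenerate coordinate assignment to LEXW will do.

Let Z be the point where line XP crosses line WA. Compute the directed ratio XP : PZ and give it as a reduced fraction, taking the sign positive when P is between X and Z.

XP:PZ = -4

Work in coordinates with L = (0, 0), E = (1, 0), X = (0, 1), W = (-3, -1).
1. A is the midpoint of XL ⇒ A = (0, 1/2)
2. P is the centroid of triangle LWA ⇒ P = (-1, -1/6)
line XP meets WA at Z = (-3/4, 1/8)
P = X + t·(Z−X) with t = 4/3, so XP:PZ = 4/3:-1/3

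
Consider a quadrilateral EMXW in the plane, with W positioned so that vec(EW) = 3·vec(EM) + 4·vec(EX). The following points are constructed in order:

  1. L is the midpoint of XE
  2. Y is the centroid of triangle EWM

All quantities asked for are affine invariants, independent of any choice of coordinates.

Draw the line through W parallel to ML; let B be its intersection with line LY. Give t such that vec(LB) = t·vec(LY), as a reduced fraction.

t = 10/3

Choose coordinates E = (0, 0), M = (1, 0), X = (0, 1), W = (3, 4).
1. L is the midpoint of XE ⇒ L = (0, 1/2)
2. Y is the centroid of triangle EWM ⇒ Y = (4/3, 4/3)
through W parallel to ML: direction (-1, 1/2); meets LY at B = (40/9, 59/18)
B = L + t·(Y−L) with t = 10/3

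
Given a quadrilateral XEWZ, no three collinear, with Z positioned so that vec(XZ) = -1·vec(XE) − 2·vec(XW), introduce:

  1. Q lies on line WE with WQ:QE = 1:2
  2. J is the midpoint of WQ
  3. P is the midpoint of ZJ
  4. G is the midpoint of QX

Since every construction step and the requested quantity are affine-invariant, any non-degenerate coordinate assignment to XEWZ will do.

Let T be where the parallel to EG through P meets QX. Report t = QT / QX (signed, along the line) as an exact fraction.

t = 31/16

Work in coordinates with X = (0, 0), E = (1, 0), W = (0, 1), Z = (-1, -2).
1. Q lies on line WE with WQ:QE = 1:2 ⇒ Q = (1/3, 2/3)
2. J is the midpoint of WQ ⇒ J = (1/6, 5/6)
3. P is the midpoint of ZJ ⇒ P = (-5/12, -7/12)
4. G is the midpoint of QX ⇒ G = (1/6, 1/3)
through P parallel to EG: direction (-5/6, 1/3); meets QX at T = (-5/16, -5/8)
T = Q + t·(X−Q) with t = 31/16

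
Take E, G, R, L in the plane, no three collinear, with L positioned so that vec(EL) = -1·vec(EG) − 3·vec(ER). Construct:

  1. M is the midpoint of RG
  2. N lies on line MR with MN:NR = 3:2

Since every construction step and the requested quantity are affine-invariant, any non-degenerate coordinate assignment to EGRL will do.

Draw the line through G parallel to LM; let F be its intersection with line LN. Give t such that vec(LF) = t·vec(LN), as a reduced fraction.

t = -5/3

Choose coordinates E = (0, 0), G = (1, 0), R = (0, 1), L = (-1, -3).
1. M is the midpoint of RG ⇒ M = (1/2, 1/2)
2. N lies on line MR with MN:NR = 3:2 ⇒ N = (1/5, 4/5)
through G parallel to LM: direction (3/2, 7/2); meets LN at F = (-3, -28/3)
F = L + t·(N−L) with t = -5/3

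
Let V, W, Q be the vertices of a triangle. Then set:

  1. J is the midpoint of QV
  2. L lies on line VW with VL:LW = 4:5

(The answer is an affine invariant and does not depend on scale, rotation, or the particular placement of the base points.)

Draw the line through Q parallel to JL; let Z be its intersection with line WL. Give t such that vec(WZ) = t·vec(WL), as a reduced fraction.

t = 1/5

Work in coordinates with V = (0, 0), W = (1, 0), Q = (0, 1).
1. J is the midpoint of QV ⇒ J = (0, 1/2)
2. L lies on line VW with VL:LW = 4:5 ⇒ L = (4/9, 0)
through Q parallel to JL: direction (4/9, -1/2); meets WL at Z = (8/9, 0)
Z = W + t·(L−W) with t = 1/5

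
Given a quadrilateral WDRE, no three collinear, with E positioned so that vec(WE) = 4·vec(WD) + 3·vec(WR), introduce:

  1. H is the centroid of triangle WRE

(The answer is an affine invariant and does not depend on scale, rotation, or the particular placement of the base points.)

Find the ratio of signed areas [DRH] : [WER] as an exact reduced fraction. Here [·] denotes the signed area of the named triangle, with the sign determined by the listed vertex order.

[DRH]:[WER] = -5/12

Choose coordinates W = (0, 0), D = (1, 0), R = (0, 1), E = (4, 3).
1. H is the centroid of triangle WRE ⇒ H = (4/3, 4/3)
2·[DRH] = -5/3, 2·[WER] = 4
[DRH]:[WER] = -5/3:4 = -5/12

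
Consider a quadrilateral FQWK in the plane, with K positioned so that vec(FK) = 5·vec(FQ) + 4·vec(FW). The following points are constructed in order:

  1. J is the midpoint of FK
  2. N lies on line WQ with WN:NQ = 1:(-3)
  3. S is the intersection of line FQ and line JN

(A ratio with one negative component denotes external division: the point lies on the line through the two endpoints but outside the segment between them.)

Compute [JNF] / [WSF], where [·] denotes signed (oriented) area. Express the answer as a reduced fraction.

Assign F = (0, 0), Q = (1, 0), W = (0, 1), K = (5, 4) — the answer is frame-independent, so this choice is without loss of generality.
1. J is the midpoint of FK ⇒ J = (5/2, 2)
2. N lies on line WQ with WN:NQ = 1:(-3) ⇒ N = (-1/2, 3/2)
3. S is the intersection of line FQ and line JN ⇒ S = (-19/2, 0)
2·[JNF] = 19/4, 2·[WSF] = 19/2
[JNF]:[WSF] = 19/4:19/2 = 1/2

[JNF]:[WSF] = 1/2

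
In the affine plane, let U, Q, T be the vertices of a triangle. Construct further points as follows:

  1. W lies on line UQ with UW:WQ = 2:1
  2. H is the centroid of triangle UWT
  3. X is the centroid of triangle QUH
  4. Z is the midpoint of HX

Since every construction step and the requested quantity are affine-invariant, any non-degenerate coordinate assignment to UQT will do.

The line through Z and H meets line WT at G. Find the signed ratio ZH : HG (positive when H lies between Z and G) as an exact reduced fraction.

ZH:HG = -1/12

Assign U = (0, 0), Q = (1, 0), T = (0, 1) — the answer is frame-independent, so this choice is without loss of generality.
1. W lies on line UQ with UW:WQ = 2:1 ⇒ W = (2/3, 0)
2. H is the centroid of triangle UWT ⇒ H = (2/9, 1/3)
3. X is the centroid of triangle QUH ⇒ X = (11/27, 1/9)
4. Z is the midpoint of HX ⇒ Z = (17/54, 2/9)
line ZH meets WT at G = (4/3, -1)
H = Z + t·(G−Z) with t = -1/11, so ZH:HG = -1/11:12/11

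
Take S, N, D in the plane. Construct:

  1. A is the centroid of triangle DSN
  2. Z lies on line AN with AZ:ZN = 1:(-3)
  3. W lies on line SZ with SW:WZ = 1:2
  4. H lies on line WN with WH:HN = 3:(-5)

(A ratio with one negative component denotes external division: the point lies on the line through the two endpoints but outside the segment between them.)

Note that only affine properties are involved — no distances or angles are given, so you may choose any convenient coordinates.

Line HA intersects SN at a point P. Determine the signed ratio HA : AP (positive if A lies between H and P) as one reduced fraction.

Choose coordinates S = (0, 0), N = (1, 0), D = (0, 1).
1. A is the centroid of triangle DSN ⇒ A = (1/3, 1/3)
2. Z lies on line AN with AZ:ZN = 1:(-3) ⇒ Z = (0, 1/2)
3. W lies on line SZ with SW:WZ = 1:2 ⇒ W = (0, 1/6)
4. H lies on line WN with WH:HN = 3:(-5) ⇒ H = (-3/2, 5/12)
line HA meets SN at P = (23/3, 0)
A = H + t·(P−H) with t = 1/5, so HA:AP = 1/5:4/5

HA:AP = 1/4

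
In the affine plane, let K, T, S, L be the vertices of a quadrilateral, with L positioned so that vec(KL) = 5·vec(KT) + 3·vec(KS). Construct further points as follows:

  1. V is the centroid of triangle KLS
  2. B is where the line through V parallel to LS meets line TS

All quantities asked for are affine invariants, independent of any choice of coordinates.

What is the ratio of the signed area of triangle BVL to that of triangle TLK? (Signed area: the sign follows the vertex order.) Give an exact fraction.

Assign K = (0, 0), T = (1, 0), S = (0, 1), L = (5, 3) — the answer is frame-independent, so this choice is without loss of generality.
1. V is the centroid of triangle KLS ⇒ V = (5/3, 4/3)
2. B is where the line through V parallel to LS meets line TS ⇒ B = (5/21, 16/21)
2·[BVL] = 10/21, 2·[TLK] = 3
[BVL]:[TLK] = 10/21:3 = 10/63

[BVL]:[TLK] = 10/63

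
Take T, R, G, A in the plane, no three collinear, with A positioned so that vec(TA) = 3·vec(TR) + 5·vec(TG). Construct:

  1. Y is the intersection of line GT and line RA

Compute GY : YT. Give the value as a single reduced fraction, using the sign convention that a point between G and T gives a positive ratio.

GY:YT = -7/5

Assign T = (0, 0), R = (1, 0), G = (0, 1), A = (3, 5) — the answer is frame-independent, so this choice is without loss of generality.
1. Y is the intersection of line GT and line RA ⇒ Y = (0, -5/2)
Y = G + t·(T−G) with t = 7/2, so GY:YT = t:(1−t) = 7/2:-5/2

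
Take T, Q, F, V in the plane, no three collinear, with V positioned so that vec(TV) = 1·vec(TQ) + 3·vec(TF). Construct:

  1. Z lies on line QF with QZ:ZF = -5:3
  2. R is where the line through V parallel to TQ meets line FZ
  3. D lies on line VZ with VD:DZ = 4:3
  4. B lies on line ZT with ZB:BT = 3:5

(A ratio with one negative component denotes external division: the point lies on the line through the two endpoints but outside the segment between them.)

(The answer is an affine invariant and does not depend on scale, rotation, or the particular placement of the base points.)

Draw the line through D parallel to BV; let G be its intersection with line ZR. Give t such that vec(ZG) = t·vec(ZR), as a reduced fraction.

t = -2/3

Work in coordinates with T = (0, 0), Q = (1, 0), F = (0, 1), V = (1, 3).
1. Z lies on line QF with QZ:ZF = -5:3 ⇒ Z = (-3/2, 5/2)
2. R is where the line through V parallel to TQ meets line FZ ⇒ R = (-2, 3)
3. D lies on line VZ with VD:DZ = 4:3 ⇒ D = (-3/7, 19/7)
4. B lies on line ZT with ZB:BT = 3:5 ⇒ B = (-15/16, 25/16)
through D parallel to BV: direction (31/16, 23/16); meets ZR at G = (-7/6, 13/6)
G = Z + t·(R−Z) with t = -2/3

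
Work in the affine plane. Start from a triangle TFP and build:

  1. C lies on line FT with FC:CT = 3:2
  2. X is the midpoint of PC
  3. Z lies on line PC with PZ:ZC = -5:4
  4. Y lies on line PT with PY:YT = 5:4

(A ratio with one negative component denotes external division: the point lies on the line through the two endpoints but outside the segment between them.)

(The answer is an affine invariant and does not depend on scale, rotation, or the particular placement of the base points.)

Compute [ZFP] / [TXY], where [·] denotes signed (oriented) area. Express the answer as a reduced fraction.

[ZFP]:[TXY] = 135/4

Assign T = (0, 0), F = (1, 0), P = (0, 1) — the answer is frame-independent, so this choice is without loss of generality.
1. C lies on line FT with FC:CT = 3:2 ⇒ C = (2/5, 0)
2. X is the midpoint of PC ⇒ X = (1/5, 1/2)
3. Z lies on line PC with PZ:ZC = -5:4 ⇒ Z = (2, -4)
4. Y lies on line PT with PY:YT = 5:4 ⇒ Y = (0, 4/9)
2·[ZFP] = 3, 2·[TXY] = 4/45
[ZFP]:[TXY] = 3:4/45 = 135/4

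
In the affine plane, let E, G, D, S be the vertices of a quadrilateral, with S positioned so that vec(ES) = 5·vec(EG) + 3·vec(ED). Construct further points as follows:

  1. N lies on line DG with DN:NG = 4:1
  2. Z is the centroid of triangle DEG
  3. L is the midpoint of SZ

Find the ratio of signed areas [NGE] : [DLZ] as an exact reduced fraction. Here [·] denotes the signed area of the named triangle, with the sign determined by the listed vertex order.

Choose coordinates E = (0, 0), G = (1, 0), D = (0, 1), S = (5, 3).
1. N lies on line DG with DN:NG = 4:1 ⇒ N = (4/5, 1/5)
2. Z is the centroid of triangle DEG ⇒ Z = (1/3, 1/3)
3. L is the midpoint of SZ ⇒ L = (8/3, 5/3)
2·[NGE] = -1/5, 2·[DLZ] = -2
[NGE]:[DLZ] = -1/5:-2 = 1/10

[NGE]:[DLZ] = 1/10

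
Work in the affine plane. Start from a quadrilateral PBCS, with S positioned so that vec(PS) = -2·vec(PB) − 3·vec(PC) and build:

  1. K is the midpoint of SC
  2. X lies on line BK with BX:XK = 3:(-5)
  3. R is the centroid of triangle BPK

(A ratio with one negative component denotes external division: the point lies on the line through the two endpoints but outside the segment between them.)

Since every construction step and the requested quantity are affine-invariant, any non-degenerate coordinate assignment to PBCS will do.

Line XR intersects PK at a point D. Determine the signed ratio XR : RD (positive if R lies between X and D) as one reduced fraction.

XR:RD = 13/2

Work in coordinates with P = (0, 0), B = (1, 0), C = (0, 1), S = (-2, -3).
1. K is the midpoint of SC ⇒ K = (-1, -1)
2. X lies on line BK with BX:XK = 3:(-5) ⇒ X = (4, 3/2)
3. R is the centroid of triangle BPK ⇒ R = (0, -1/3)
line XR meets PK at D = (-8/13, -8/13)
R = X + t·(D−X) with t = 13/15, so XR:RD = 13/15:2/15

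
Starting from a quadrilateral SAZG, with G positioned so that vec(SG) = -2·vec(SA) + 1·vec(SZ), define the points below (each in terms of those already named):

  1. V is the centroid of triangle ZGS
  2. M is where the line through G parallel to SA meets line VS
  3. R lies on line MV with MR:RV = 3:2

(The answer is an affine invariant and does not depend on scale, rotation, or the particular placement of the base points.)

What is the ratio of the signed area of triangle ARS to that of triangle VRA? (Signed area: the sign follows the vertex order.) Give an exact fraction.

Choose coordinates S = (0, 0), A = (1, 0), Z = (0, 1), G = (-2, 1).
1. V is the centroid of triangle ZGS ⇒ V = (-2/3, 2/3)
2. M is where the line through G parallel to SA meets line VS ⇒ M = (-1, 1)
3. R lies on line MV with MR:RV = 3:2 ⇒ R = (-4/5, 4/5)
2·[ARS] = 4/5, 2·[VRA] = -2/15
[ARS]:[VRA] = 4/5:-2/15 = -6

[ARS]:[VRA] = -6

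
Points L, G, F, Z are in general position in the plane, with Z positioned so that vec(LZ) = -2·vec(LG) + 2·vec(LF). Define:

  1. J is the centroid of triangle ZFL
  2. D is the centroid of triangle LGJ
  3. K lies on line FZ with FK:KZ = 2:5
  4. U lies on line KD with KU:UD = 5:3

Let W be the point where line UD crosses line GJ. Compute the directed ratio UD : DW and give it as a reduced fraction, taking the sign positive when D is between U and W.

UD:DW = -57/56

Choose coordinates L = (0, 0), G = (1, 0), F = (0, 1), Z = (-2, 2).
1. J is the centroid of triangle ZFL ⇒ J = (-2/3, 1)
2. D is the centroid of triangle LGJ ⇒ D = (1/9, 1/3)
3. K lies on line FZ with FK:KZ = 2:5 ⇒ K = (-4/7, 9/7)
4. U lies on line KD with KU:UD = 5:3 ⇒ U = (-73/504, 29/42)
line UD meets GJ at W = (-8/57, 13/19)
D = U + t·(W−U) with t = 57, so UD:DW = 57:-56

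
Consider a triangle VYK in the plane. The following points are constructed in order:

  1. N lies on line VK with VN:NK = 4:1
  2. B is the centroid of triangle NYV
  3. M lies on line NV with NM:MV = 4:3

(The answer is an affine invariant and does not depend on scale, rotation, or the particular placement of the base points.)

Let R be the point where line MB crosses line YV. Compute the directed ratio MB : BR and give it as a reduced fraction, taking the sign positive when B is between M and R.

Assign V = (0, 0), Y = (1, 0), K = (0, 1) — the answer is frame-independent, so this choice is without loss of generality.
1. N lies on line VK with VN:NK = 4:1 ⇒ N = (0, 4/5)
2. B is the centroid of triangle NYV ⇒ B = (1/3, 4/15)
3. M lies on line NV with NM:MV = 4:3 ⇒ M = (0, 12/35)
line MB meets YV at R = (3/2, 0)
B = M + t·(R−M) with t = 2/9, so MB:BR = 2/9:7/9

MB:BR = 2/7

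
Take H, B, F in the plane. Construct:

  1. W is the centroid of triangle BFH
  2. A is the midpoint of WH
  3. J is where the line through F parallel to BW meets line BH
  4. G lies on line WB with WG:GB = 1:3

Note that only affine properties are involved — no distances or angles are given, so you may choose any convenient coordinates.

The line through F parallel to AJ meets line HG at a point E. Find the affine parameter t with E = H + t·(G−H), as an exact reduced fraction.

Work in coordinates with H = (0, 0), B = (1, 0), F = (0, 1).
1. W is the centroid of triangle BFH ⇒ W = (1/3, 1/3)
2. A is the midpoint of WH ⇒ A = (1/6, 1/6)
3. J is where the line through F parallel to BW meets line BH ⇒ J = (2, 0)
4. G lies on line WB with WG:GB = 1:3 ⇒ G = (1/2, 1/4)
through F parallel to AJ: direction (11/6, -1/6); meets HG at E = (22/13, 11/13)
E = H + t·(G−H) with t = 44/13

t = 44/13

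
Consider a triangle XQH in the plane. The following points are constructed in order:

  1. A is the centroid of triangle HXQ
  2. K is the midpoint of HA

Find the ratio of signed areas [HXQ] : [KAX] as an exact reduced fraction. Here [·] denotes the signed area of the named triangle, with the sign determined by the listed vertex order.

[HXQ]:[KAX] = -6

Work in coordinates with X = (0, 0), Q = (1, 0), H = (0, 1).
1. A is the centroid of triangle HXQ ⇒ A = (1/3, 1/3)
2. K is the midpoint of HA ⇒ K = (1/6, 2/3)
2·[HXQ] = 1, 2·[KAX] = -1/6
[HXQ]:[KAX] = 1:-1/6 = -6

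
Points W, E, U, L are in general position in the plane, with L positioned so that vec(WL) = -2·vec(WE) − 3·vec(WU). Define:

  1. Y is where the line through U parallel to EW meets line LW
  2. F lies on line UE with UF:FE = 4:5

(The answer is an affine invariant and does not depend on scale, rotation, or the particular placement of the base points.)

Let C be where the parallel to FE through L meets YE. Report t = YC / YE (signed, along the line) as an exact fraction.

Assign W = (0, 0), E = (1, 0), U = (0, 1), L = (-2, -3) — the answer is frame-independent, so this choice is without loss of generality.
1. Y is where the line through U parallel to EW meets line LW ⇒ Y = (2/3, 1)
2. F lies on line UE with UF:FE = 4:5 ⇒ F = (4/9, 5/9)
through L parallel to FE: direction (5/9, -5/9); meets YE at C = (4, -9)
C = Y + t·(E−Y) with t = 10

t = 10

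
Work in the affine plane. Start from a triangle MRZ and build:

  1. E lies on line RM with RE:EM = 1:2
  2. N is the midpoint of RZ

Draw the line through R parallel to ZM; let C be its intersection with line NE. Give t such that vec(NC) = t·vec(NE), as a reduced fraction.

Set M = (0, 0), R = (1, 0), Z = (0, 1); any affine frame gives the same invariant.
1. E lies on line RM with RE:EM = 1:2 ⇒ E = (2/3, 0)
2. N is the midpoint of RZ ⇒ N = (1/2, 1/2)
through R parallel to ZM: direction (0, -1); meets NE at C = (1, -1)
C = N + t·(E−N) with t = 3

t = 3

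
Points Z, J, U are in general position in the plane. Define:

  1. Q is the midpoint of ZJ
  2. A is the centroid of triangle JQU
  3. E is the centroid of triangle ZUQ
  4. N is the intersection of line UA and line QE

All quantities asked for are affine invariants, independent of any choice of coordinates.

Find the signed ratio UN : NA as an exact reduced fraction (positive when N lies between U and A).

UN:NA = -3/2

Set Z = (0, 0), J = (1, 0), U = (0, 1); any affine frame gives the same invariant.
1. Q is the midpoint of ZJ ⇒ Q = (1/2, 0)
2. A is the centroid of triangle JQU ⇒ A = (1/2, 1/3)
3. E is the centroid of triangle ZUQ ⇒ E = (1/6, 1/3)
4. N is the intersection of line UA and line QE ⇒ N = (3/2, -1)
N = U + t·(A−U) with t = 3, so UN:NA = t:(1−t) = 3:-2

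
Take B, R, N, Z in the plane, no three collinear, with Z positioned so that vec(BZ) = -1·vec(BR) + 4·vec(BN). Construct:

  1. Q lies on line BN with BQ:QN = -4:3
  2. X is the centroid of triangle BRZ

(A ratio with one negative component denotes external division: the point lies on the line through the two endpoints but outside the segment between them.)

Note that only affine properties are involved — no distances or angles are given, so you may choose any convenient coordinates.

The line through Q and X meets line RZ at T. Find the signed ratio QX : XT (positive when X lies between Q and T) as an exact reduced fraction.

Set B = (0, 0), R = (1, 0), N = (0, 1), Z = (-1, 4); any affine frame gives the same invariant.
1. Q lies on line BN with BQ:QN = -4:3 ⇒ Q = (0, 4)
2. X is the centroid of triangle BRZ ⇒ X = (0, 4/3)
line QX meets RZ at T = (0, 2)
X = Q + t·(T−Q) with t = 4/3, so QX:XT = 4/3:-1/3

QX:XT = -4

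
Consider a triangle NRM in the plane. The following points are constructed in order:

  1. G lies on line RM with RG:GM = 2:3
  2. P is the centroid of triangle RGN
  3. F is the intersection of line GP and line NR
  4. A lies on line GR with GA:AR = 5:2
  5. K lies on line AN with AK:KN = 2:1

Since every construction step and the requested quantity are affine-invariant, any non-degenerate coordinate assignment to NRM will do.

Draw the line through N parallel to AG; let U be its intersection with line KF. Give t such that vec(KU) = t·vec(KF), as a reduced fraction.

Assign N = (0, 0), R = (1, 0), M = (0, 1) — the answer is frame-independent, so this choice is without loss of generality.
1. G lies on line RM with RG:GM = 2:3 ⇒ G = (3/5, 2/5)
2. P is the centroid of triangle RGN ⇒ P = (8/15, 2/15)
3. F is the intersection of line GP and line NR ⇒ F = (1/2, 0)
4. A lies on line GR with GA:AR = 5:2 ⇒ A = (31/35, 4/35)
5. K lies on line AN with AK:KN = 2:1 ⇒ K = (31/105, 4/105)
through N parallel to AG: direction (-2/7, 2/7); meets KF at U = (-4/35, 4/35)
U = K + t·(F−K) with t = -2

t = -2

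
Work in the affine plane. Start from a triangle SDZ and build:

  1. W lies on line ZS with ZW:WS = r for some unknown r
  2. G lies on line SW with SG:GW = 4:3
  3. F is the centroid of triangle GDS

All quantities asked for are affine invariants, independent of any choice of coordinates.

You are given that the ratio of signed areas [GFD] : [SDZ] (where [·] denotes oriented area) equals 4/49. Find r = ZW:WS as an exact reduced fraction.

r = 4/3

Work in coordinates with S = (0, 0), D = (1, 0), Z = (0, 1).
1. With ZW:WS = r, write λ = r/(r+1) so W = Z + λ·(S−Z); W is affine-linear in λ
2. G lies on line SW with SG:GW = 4:3 ⇒ G is an affine combination of earlier points and hence also affine-linear in λ
3. F is the centroid of triangle GDS ⇒ F is an affine combination of earlier points and hence also affine-linear in λ
Every point depending on W is an affine combination of W and λ-independent points, so each such coordinate is linear in λ; the λ² term in each signed area is a multiple of (S−Z)×(S−Z) = 0, so 2·[GFD] and 2·[SDZ] are each linear in λ. Evaluating at λ=0 and λ=1:
  2·[GFD] = -4/21·λ + 4/21,   2·[SDZ] = 1
So [GFD]:[SDZ] = (-4/21·λ + 4/21) / (1). Setting this equal to 4/49:
  -4/21·λ + 4/21 = 4/49·(1)  ⇒  λ = 4/7
Then r = λ/(1−λ) = (4/7)/(3/7) = 4/3. Check: with r = 4/3, W = (0, 3/7) and [GFD]:[SDZ] = 4/49 as required.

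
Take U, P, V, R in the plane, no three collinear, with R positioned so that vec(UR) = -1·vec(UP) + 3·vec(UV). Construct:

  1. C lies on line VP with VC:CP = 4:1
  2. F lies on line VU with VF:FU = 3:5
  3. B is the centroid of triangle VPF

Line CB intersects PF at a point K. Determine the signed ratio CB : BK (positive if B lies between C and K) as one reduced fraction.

CB:BK = -2/5

Assign U = (0, 0), P = (1, 0), V = (0, 1), R = (-1, 3) — the answer is frame-independent, so this choice is without loss of generality.
1. C lies on line VP with VC:CP = 4:1 ⇒ C = (4/5, 1/5)
2. F lies on line VU with VF:FU = 3:5 ⇒ F = (0, 5/8)
3. B is the centroid of triangle VPF ⇒ B = (1/3, 13/24)
line CB meets PF at K = (3/2, -5/16)
B = C + t·(K−C) with t = -2/3, so CB:BK = -2/3:5/3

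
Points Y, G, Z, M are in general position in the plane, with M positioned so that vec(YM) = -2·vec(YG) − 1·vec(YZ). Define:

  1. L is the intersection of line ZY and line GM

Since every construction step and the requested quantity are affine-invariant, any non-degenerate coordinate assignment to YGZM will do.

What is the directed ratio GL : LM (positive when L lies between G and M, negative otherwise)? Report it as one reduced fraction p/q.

Set Y = (0, 0), G = (1, 0), Z = (0, 1), M = (-2, -1); any affine frame gives the same invariant.
1. L is the intersection of line ZY and line GM ⇒ L = (0, -1/3)
L = G + t·(M−G) with t = 1/3, so GL:LM = t:(1−t) = 1/3:2/3

GL:LM = 1/2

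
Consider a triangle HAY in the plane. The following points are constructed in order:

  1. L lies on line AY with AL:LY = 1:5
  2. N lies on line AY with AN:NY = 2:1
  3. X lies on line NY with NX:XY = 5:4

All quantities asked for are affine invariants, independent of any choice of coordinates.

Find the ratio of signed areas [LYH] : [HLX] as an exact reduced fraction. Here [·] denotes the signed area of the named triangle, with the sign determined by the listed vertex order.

Choose coordinates H = (0, 0), A = (1, 0), Y = (0, 1).
1. L lies on line AY with AL:LY = 1:5 ⇒ L = (5/6, 1/6)
2. N lies on line AY with AN:NY = 2:1 ⇒ N = (1/3, 2/3)
3. X lies on line NY with NX:XY = 5:4 ⇒ X = (4/27, 23/27)
2·[LYH] = 5/6, 2·[HLX] = 37/54
[LYH]:[HLX] = 5/6:37/54 = 45/37

[LYH]:[HLX] = 45/37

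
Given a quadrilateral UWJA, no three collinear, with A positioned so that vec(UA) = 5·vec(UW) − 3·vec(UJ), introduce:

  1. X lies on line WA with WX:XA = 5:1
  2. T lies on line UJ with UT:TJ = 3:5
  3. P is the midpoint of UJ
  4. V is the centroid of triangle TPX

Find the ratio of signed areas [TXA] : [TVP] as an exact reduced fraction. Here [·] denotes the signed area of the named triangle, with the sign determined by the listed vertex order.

Choose coordinates U = (0, 0), W = (1, 0), J = (0, 1), A = (5, -3).
1. X lies on line WA with WX:XA = 5:1 ⇒ X = (13/3, -5/2)
2. T lies on line UJ with UT:TJ = 3:5 ⇒ T = (0, 3/8)
3. P is the midpoint of UJ ⇒ P = (0, 1/2)
4. V is the centroid of triangle TPX ⇒ V = (13/9, -13/24)
2·[TXA] = -1/4, 2·[TVP] = 13/72
[TXA]:[TVP] = -1/4:13/72 = -18/13

[TXA]:[TVP] = -18/13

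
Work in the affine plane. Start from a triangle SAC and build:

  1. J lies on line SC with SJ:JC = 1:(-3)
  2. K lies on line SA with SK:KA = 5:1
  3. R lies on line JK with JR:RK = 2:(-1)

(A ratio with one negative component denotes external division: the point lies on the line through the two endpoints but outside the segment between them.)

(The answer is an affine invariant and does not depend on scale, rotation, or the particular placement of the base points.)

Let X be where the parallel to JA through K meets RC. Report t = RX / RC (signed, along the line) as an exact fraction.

Work in coordinates with S = (0, 0), A = (1, 0), C = (0, 1).
1. J lies on line SC with SJ:JC = 1:(-3) ⇒ J = (0, -1/2)
2. K lies on line SA with SK:KA = 5:1 ⇒ K = (5/6, 0)
3. R lies on line JK with JR:RK = 2:(-1) ⇒ R = (5/3, 1/2)
through K parallel to JA: direction (1, 1/2); meets RC at X = (85/48, 15/32)
X = R + t·(C−R) with t = -1/16

t = -1/16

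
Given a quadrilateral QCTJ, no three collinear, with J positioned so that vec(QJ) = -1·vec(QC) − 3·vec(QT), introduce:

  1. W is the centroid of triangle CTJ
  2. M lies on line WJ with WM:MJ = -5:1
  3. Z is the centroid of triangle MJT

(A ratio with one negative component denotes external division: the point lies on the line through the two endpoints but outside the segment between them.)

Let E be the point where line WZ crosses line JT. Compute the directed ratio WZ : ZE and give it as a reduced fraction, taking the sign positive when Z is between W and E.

Choose coordinates Q = (0, 0), C = (1, 0), T = (0, 1), J = (-1, -3).
1. W is the centroid of triangle CTJ ⇒ W = (0, -2/3)
2. M lies on line WJ with WM:MJ = -5:1 ⇒ M = (-5/4, -43/12)
3. Z is the centroid of triangle MJT ⇒ Z = (-3/4, -67/36)
line WZ meets JT at E = (-9/13, -23/13)
Z = W + t·(E−W) with t = 13/12, so WZ:ZE = 13/12:-1/12

WZ:ZE = -13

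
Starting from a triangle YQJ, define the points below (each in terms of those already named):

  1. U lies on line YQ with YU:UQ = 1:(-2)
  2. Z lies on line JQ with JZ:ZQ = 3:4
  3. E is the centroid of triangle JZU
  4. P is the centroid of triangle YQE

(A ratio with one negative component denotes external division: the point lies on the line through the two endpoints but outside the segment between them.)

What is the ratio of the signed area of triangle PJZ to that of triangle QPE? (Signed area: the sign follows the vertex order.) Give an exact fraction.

[PJZ]:[QPE] = 15/11

Choose coordinates Y = (0, 0), Q = (1, 0), J = (0, 1).
1. U lies on line YQ with YU:UQ = 1:(-2) ⇒ U = (-1, 0)
2. Z lies on line JQ with JZ:ZQ = 3:4 ⇒ Z = (3/7, 4/7)
3. E is the centroid of triangle JZU ⇒ E = (-4/21, 11/21)
4. P is the centroid of triangle YQE ⇒ P = (17/63, 11/63)
2·[PJZ] = -5/21, 2·[QPE] = -11/63
[PJZ]:[QPE] = -5/21:-11/63 = 15/11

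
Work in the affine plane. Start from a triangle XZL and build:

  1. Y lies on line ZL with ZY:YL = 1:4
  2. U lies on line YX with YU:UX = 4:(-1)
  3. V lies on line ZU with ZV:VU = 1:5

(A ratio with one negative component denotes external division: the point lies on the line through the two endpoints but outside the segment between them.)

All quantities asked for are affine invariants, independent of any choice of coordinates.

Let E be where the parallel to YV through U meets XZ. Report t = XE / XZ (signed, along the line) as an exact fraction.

Assign X = (0, 0), Z = (1, 0), L = (0, 1) — the answer is frame-independent, so this choice is without loss of generality.
1. Y lies on line ZL with ZY:YL = 1:4 ⇒ Y = (4/5, 1/5)
2. U lies on line YX with YU:UX = 4:(-1) ⇒ U = (-4/15, -1/15)
3. V lies on line ZU with ZV:VU = 1:5 ⇒ V = (71/90, -1/90)
through U parallel to YV: direction (-1/90, -19/90); meets XZ at E = (-5/19, 0)
E = X + t·(Z−X) with t = -5/19

t = -5/19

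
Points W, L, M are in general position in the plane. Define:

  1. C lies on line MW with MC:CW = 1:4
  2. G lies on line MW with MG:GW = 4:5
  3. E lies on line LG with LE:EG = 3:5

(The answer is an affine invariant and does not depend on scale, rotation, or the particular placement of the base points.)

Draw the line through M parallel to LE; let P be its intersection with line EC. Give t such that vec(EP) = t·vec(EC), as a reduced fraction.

Choose coordinates W = (0, 0), L = (1, 0), M = (0, 1).
1. C lies on line MW with MC:CW = 1:4 ⇒ C = (0, 4/5)
2. G lies on line MW with MG:GW = 4:5 ⇒ G = (0, 5/9)
3. E lies on line LG with LE:EG = 3:5 ⇒ E = (5/8, 5/24)
through M parallel to LE: direction (-3/8, 5/24); meets EC at P = (-45/88, 113/88)
P = E + t·(C−E) with t = 20/11

t = 20/11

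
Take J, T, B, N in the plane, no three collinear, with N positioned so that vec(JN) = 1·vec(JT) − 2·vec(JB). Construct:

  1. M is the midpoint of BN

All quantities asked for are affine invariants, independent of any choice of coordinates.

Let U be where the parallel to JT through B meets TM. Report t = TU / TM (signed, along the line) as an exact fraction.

Set J = (0, 0), T = (1, 0), B = (0, 1), N = (1, -2); any affine frame gives the same invariant.
1. M is the midpoint of BN ⇒ M = (1/2, -1/2)
through B parallel to JT: direction (1, 0); meets TM at U = (2, 1)
U = T + t·(M−T) with t = -2

t = -2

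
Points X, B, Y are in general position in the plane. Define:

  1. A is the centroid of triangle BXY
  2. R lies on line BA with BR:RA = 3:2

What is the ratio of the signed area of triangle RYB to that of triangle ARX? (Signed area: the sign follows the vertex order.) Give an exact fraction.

[RYB]:[ARX] = 3/2

Assign X = (0, 0), B = (1, 0), Y = (0, 1) — the answer is frame-independent, so this choice is without loss of generality.
1. A is the centroid of triangle BXY ⇒ A = (1/3, 1/3)
2. R lies on line BA with BR:RA = 3:2 ⇒ R = (3/5, 1/5)
2·[RYB] = -1/5, 2·[ARX] = -2/15
[RYB]:[ARX] = -1/5:-2/15 = 3/2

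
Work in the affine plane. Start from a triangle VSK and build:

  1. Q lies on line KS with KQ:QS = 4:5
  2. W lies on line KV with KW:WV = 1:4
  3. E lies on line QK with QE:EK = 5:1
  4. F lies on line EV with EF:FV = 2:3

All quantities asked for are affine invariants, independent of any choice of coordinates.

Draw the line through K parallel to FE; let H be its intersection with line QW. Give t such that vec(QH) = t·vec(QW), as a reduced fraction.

t = 30/29

Assign V = (0, 0), S = (1, 0), K = (0, 1) — the answer is frame-independent, so this choice is without loss of generality.
1. Q lies on line KS with KQ:QS = 4:5 ⇒ Q = (4/9, 5/9)
2. W lies on line KV with KW:WV = 1:4 ⇒ W = (0, 4/5)
3. E lies on line QK with QE:EK = 5:1 ⇒ E = (2/27, 25/27)
4. F lies on line EV with EF:FV = 2:3 ⇒ F = (2/45, 5/9)
through K parallel to FE: direction (4/135, 10/27); meets QW at H = (-4/261, 211/261)
H = Q + t·(W−Q) with t = 30/29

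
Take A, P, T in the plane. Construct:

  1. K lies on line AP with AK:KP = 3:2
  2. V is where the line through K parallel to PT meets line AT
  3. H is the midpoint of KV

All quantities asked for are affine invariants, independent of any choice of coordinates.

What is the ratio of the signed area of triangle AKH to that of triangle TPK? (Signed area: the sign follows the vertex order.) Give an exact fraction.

Assign A = (0, 0), P = (1, 0), T = (0, 1) — the answer is frame-independent, so this choice is without loss of generality.
1. K lies on line AP with AK:KP = 3:2 ⇒ K = (3/5, 0)
2. V is where the line through K parallel to PT meets line AT ⇒ V = (0, 3/5)
3. H is the midpoint of KV ⇒ H = (3/10, 3/10)
2·[AKH] = 9/50, 2·[TPK] = -2/5
[AKH]:[TPK] = 9/50:-2/5 = -9/20

[AKH]:[TPK] = -9/20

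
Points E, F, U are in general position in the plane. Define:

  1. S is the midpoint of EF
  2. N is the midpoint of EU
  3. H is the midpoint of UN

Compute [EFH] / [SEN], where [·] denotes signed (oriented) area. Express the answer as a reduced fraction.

Set E = (0, 0), F = (1, 0), U = (0, 1); any affine frame gives the same invariant.
1. S is the midpoint of EF ⇒ S = (1/2, 0)
2. N is the midpoint of EU ⇒ N = (0, 1/2)
3. H is the midpoint of UN ⇒ H = (0, 3/4)
2·[EFH] = 3/4, 2·[SEN] = -1/4
[EFH]:[SEN] = 3/4:-1/4 = -3

[EFH]:[SEN] = -3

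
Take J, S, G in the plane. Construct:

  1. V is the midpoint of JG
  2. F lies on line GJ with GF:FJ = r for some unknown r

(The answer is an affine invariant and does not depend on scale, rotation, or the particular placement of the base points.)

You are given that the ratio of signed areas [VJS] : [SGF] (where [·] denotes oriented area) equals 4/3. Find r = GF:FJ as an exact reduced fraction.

Assign J = (0, 0), S = (1, 0), G = (0, 1) — the answer is frame-independent, so this choice is without loss of generality.
1. V is the midpoint of JG ⇒ V = (0, 1/2)
2. With GF:FJ = r, write λ = r/(r+1) so F = G + λ·(J−G); F is affine-linear in λ
Every point depending on F is an affine combination of F and λ-independent points, so each such coordinate is linear in λ; the λ² term in each signed area is a multiple of (J−G)×(J−G) = 0, so 2·[VJS] and 2·[SGF] are each linear in λ. Evaluating at λ=0 and λ=1:
  2·[VJS] = 1/2,   2·[SGF] = λ
So [VJS]:[SGF] = (1/2) / (λ). Setting this equal to 4/3:
  1/2 = 4/3·(λ)  ⇒  λ = 3/8
Then r = λ/(1−λ) = (3/8)/(5/8) = 3/5. Check: with r = 3/5, F = (0, 5/8) and [VJS]:[SGF] = 4/3 as required.

r = 3/5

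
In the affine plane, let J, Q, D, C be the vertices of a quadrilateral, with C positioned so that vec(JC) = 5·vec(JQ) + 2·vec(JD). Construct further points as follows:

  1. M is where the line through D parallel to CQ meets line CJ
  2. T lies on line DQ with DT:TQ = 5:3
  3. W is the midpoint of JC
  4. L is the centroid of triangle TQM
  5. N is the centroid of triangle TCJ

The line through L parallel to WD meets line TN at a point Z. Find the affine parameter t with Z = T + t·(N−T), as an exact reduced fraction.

Assign J = (0, 0), Q = (1, 0), D = (0, 1), C = (5, 2) — the answer is frame-independent, so this choice is without loss of generality.
1. M is where the line through D parallel to CQ meets line CJ ⇒ M = (-10, -4)
2. T lies on line DQ with DT:TQ = 5:3 ⇒ T = (5/8, 3/8)
3. W is the midpoint of JC ⇒ W = (5/2, 1)
4. L is the centroid of triangle TQM ⇒ L = (-67/24, -29/24)
5. N is the centroid of triangle TCJ ⇒ N = (15/8, 19/24)
through L parallel to WD: direction (-5/2, 0); meets TN at Z = (-33/8, -29/24)
Z = T + t·(N−T) with t = -19/5

t = -19/5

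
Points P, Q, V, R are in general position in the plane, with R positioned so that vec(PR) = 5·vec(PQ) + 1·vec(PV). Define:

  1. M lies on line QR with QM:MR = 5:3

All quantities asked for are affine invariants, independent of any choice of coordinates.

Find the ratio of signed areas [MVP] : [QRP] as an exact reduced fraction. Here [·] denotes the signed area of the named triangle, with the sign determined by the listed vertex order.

[MVP]:[QRP] = 7/2

Set P = (0, 0), Q = (1, 0), V = (0, 1), R = (5, 1); any affine frame gives the same invariant.
1. M lies on line QR with QM:MR = 5:3 ⇒ M = (7/2, 5/8)
2·[MVP] = 7/2, 2·[QRP] = 1
[MVP]:[QRP] = 7/2:1 = 7/2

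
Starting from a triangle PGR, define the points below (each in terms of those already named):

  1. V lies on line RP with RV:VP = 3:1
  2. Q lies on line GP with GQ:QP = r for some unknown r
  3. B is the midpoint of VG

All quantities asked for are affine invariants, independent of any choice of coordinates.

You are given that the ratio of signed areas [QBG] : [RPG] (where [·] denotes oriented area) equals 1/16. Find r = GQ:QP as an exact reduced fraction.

Assign P = (0, 0), G = (1, 0), R = (0, 1) — the answer is frame-independent, so this choice is without loss of generality.
1. V lies on line RP with RV:VP = 3:1 ⇒ V = (0, 1/4)
2. With GQ:QP = r, write λ = r/(r+1) so Q = G + λ·(P−G); Q is affine-linear in λ
3. B is the midpoint of VG ⇒ B = (1/2, 1/8)
Every point depending on Q is an affine combination of Q and λ-independent points, so each such coordinate is linear in λ; the λ² term in each signed area is a multiple of (P−G)×(P−G) = 0, so 2·[QBG] and 2·[RPG] are each linear in λ. Evaluating at λ=0 and λ=1:
  2·[QBG] = -1/8·λ,   2·[RPG] = 1
So [QBG]:[RPG] = (-1/8·λ) / (1). Setting this equal to 1/16:
  -1/8·λ = 1/16·(1)  ⇒  λ = -1/2
Then r = λ/(1−λ) = (-1/2)/(3/2) = -1/3. Check: with r = -1/3, Q = (3/2, 0) and [QBG]:[RPG] = 1/16 as required.

r = -1/3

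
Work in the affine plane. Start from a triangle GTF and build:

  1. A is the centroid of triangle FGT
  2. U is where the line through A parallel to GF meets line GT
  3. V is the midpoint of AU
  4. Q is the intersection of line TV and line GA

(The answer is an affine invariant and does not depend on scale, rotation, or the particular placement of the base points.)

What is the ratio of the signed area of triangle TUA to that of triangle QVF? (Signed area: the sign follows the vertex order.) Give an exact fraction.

[TUA]:[QVF] = -20/9

Set G = (0, 0), T = (1, 0), F = (0, 1); any affine frame gives the same invariant.
1. A is the centroid of triangle FGT ⇒ A = (1/3, 1/3)
2. U is where the line through A parallel to GF meets line GT ⇒ U = (1/3, 0)
3. V is the midpoint of AU ⇒ V = (1/3, 1/6)
4. Q is the intersection of line TV and line GA ⇒ Q = (1/5, 1/5)
2·[TUA] = -2/9, 2·[QVF] = 1/10
[TUA]:[QVF] = -2/9:1/10 = -20/9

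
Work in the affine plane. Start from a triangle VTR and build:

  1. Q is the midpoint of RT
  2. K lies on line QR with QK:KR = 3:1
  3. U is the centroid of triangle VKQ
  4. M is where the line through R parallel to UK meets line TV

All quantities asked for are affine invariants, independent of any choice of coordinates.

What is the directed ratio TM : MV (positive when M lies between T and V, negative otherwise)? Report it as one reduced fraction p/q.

TM:MV = 4

Set V = (0, 0), T = (1, 0), R = (0, 1); any affine frame gives the same invariant.
1. Q is the midpoint of RT ⇒ Q = (1/2, 1/2)
2. K lies on line QR with QK:KR = 3:1 ⇒ K = (1/8, 7/8)
3. U is the centroid of triangle VKQ ⇒ U = (5/24, 11/24)
4. M is where the line through R parallel to UK meets line TV ⇒ M = (1/5, 0)
M = T + t·(V−T) with t = 4/5, so TM:MV = t:(1−t) = 4/5:1/5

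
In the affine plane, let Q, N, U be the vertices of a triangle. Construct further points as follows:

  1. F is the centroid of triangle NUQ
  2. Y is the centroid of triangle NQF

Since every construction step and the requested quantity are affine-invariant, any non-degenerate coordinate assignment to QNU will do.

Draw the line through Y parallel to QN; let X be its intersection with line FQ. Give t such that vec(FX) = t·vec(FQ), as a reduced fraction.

Choose coordinates Q = (0, 0), N = (1, 0), U = (0, 1).
1. F is the centroid of triangle NUQ ⇒ F = (1/3, 1/3)
2. Y is the centroid of triangle NQF ⇒ Y = (4/9, 1/9)
through Y parallel to QN: direction (1, 0); meets FQ at X = (1/9, 1/9)
X = F + t·(Q−F) with t = 2/3

t = 2/3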